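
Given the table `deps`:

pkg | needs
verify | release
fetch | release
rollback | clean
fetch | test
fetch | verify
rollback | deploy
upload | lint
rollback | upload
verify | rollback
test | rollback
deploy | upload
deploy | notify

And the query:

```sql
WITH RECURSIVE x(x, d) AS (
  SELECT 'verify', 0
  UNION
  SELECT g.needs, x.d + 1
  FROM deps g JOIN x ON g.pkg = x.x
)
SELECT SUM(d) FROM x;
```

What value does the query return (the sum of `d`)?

Base: (verify, d=0).
Iteration 1: edges from {verify} -> (release, d=1), (rollback, d=1).
Iteration 2: edges from {release,rollback} -> (clean, d=2), (deploy, d=2), (upload, d=2).
Iteration 3: edges from {clean,deploy,upload} -> (lint, d=3), (notify, d=3), (upload, d=3).
Iteration 4: edges from {lint,notify,upload} -> (lint, d=4).
Iteration 5: no outgoing edges from {lint}; recursion stops.
SUM(d) = 0 + 1 + 1 + 2 + 2 + 2 + 3 + 3 + 3 + 4 = 21.

21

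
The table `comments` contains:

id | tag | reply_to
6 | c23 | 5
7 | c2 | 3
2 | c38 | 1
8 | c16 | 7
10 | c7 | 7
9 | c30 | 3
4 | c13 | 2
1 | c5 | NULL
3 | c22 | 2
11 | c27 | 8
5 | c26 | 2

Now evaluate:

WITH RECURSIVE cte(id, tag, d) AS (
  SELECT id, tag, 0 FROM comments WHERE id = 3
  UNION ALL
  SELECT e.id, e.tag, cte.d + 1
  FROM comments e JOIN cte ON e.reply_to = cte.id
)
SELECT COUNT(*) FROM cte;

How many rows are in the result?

Base: id=3 (c22) at d 0.
Iteration 1: rows with reply_to in {3} -> c2 (id 7, d 1), c30 (id 9, d 1).
Iteration 2: rows with reply_to in {7,9} -> c16 (id 8, d 2), c7 (id 10, d 2).
Iteration 3: rows with reply_to in {8,10} -> c27 (id 11, d 3).
Iteration 4: no rows with reply_to in {11}; recursion stops.
Total rows emitted: 6.

6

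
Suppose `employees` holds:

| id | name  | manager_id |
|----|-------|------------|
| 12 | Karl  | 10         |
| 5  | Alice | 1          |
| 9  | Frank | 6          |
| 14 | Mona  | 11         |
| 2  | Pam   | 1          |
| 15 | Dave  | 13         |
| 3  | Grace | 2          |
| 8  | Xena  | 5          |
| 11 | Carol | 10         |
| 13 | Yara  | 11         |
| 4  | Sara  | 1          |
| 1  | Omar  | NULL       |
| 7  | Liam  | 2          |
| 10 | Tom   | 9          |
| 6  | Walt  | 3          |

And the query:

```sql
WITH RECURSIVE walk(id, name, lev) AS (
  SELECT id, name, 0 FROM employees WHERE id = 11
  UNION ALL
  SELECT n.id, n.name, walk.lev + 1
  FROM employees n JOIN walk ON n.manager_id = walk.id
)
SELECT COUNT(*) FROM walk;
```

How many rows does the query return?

4

Base: id=11 (Carol) at lev 0.
Iteration 1: rows with manager_id in {11} -> Yara (id 13, lev 1), Mona (id 14, lev 1).
Iteration 2: rows with manager_id in {13,14} -> Dave (id 15, lev 2).
Iteration 3: no rows with manager_id in {15}; recursion stops.
Total rows emitted: 4.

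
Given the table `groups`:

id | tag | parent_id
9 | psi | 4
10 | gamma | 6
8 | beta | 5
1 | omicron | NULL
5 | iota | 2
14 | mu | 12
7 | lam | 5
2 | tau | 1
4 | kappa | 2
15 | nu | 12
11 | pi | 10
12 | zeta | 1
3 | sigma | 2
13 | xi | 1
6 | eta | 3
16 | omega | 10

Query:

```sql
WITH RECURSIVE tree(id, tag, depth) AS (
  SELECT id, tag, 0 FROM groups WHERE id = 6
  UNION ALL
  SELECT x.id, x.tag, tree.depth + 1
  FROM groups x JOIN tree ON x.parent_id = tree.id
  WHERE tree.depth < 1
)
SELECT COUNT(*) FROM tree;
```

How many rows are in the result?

2

Base: id=6 (eta) at depth 0.
Iteration 1: rows with parent_id in {6} -> gamma (id 10, depth 1).
Iteration 2: depth < 1 fails for all current rows; recursion stops.
Total rows emitted: 2.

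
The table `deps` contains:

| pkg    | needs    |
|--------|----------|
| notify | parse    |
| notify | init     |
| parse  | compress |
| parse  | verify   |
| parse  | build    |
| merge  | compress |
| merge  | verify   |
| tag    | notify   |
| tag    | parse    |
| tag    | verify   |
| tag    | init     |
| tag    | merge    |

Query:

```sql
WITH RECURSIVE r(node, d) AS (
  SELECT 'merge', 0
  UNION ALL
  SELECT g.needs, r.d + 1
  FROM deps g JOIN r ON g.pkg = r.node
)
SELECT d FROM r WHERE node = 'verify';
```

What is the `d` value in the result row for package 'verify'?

Base: (merge, d=0).
Iteration 1: edges from {merge} -> (compress, d=1), (verify, d=1).
Iteration 2: no outgoing edges from {compress,verify}; recursion stops.

1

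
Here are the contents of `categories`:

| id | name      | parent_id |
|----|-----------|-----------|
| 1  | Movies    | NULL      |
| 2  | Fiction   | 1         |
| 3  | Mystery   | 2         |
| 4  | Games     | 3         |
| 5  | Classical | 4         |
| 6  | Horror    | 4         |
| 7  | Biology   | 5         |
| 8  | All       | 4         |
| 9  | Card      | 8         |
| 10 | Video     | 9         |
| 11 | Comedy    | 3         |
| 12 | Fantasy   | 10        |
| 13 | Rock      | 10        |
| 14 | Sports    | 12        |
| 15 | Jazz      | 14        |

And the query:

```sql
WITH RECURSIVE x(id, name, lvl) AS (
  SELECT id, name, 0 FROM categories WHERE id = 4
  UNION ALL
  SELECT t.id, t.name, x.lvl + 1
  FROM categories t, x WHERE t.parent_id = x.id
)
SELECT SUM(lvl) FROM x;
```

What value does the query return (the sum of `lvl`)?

Base: id=4 (Games) at lvl 0.
Iteration 1: rows with parent_id in {4} -> Classical (id 5, lvl 1), Horror (id 6, lvl 1), All (id 8, lvl 1).
Iteration 2: rows with parent_id in {5,6,8} -> Biology (id 7, lvl 2), Card (id 9, lvl 2).
Iteration 3: rows with parent_id in {7,9} -> Video (id 10, lvl 3).
Iteration 4: rows with parent_id in {10} -> Fantasy (id 12, lvl 4), Rock (id 13, lvl 4).
Iteration 5: rows with parent_id in {12,13} -> Sports (id 14, lvl 5).
Iteration 6: rows with parent_id in {14} -> Jazz (id 15, lvl 6).
Iteration 7: no rows with parent_id in {15}; recursion stops.
SUM(lvl) = 0 + 1 + 1 + 1 + 2 + 2 + 3 + 4 + 4 + 5 + 6 = 29.

29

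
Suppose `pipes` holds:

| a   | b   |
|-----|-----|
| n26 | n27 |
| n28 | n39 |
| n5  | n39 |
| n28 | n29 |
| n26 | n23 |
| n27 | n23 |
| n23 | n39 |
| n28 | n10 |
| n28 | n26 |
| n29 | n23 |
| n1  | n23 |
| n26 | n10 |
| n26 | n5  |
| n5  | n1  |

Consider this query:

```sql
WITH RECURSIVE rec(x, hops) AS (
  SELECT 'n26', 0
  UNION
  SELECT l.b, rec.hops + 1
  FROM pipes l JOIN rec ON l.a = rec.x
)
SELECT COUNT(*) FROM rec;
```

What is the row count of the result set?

11

Base: (n26, hops=0).
Iteration 1: edges from {n26} -> (n10, hops=1), (n23, hops=1), (n27, hops=1), (n5, hops=1).
Iteration 2: edges from {n10,n23,n27,n5} -> (n1, hops=2), (n23, hops=2), (n39, hops=2). [UNION drops 1 duplicate row(s)]
Iteration 3: edges from {n1,n23,n39} -> (n23, hops=3), (n39, hops=3).
Iteration 4: edges from {n23,n39} -> (n39, hops=4).
Iteration 5: no outgoing edges from {n39}; recursion stops.
Total rows emitted: 11.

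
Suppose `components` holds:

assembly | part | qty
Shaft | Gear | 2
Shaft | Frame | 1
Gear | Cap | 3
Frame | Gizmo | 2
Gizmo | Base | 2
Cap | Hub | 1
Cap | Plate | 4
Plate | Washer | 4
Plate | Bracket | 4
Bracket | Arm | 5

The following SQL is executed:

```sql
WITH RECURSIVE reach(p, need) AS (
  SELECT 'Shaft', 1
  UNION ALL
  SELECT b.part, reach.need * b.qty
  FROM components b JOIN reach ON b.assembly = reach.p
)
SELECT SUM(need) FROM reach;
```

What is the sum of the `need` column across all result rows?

Base: (Shaft, need=1).
Iteration 1: components of {Shaft} -> Frame = 1*1 = 1, Gear = 1*2 = 2.
Iteration 2: components of {Frame,Gear} -> Cap = 2*3 = 6, Gizmo = 1*2 = 2.
Iteration 3: components of {Cap,Gizmo} -> Base = 2*2 = 4, Hub = 6*1 = 6, Plate = 6*4 = 24.
Iteration 4: components of {Base,Hub,Plate} -> Bracket = 24*4 = 96, Washer = 24*4 = 96.
Iteration 5: components of {Bracket,Washer} -> Arm = 96*5 = 480.
Iteration 6: no further components; recursion stops.
SUM(need) = 1 + 2 + 1 + 6 + 2 + 6 + 24 + 4 + 96 + 96 + 480 = 718.

718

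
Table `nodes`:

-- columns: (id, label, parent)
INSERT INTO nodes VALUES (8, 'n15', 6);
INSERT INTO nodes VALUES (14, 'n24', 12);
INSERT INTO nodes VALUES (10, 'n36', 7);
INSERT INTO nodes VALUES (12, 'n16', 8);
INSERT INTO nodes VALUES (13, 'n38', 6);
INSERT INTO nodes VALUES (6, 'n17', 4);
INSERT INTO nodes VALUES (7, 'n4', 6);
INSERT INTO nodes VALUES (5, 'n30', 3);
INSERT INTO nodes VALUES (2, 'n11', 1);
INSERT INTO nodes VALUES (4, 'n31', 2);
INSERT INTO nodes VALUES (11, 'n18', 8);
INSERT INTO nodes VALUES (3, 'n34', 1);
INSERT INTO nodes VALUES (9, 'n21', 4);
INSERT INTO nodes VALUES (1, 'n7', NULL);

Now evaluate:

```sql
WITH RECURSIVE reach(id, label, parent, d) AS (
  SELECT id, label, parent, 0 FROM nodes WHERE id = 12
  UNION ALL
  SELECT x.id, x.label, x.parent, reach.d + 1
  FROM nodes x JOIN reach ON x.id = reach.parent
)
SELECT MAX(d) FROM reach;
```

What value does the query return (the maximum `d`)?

5

Base: id=12 (n16), parent=8, d 0.
Iteration 1: join on id=8 -> n15 (id 8, parent=6, d 1).
Iteration 2: join on id=6 -> n17 (id 6, parent=4, d 2).
Iteration 3: join on id=4 -> n31 (id 4, parent=2, d 3).
Iteration 4: join on id=2 -> n11 (id 2, parent=1, d 4).
Iteration 5: join on id=1 -> n7 (id 1, parent=NULL, d 5).
Iteration 6: parent is NULL; no match; recursion stops.
d values: 0, 1, 2, 3, 4, 5; the maximum is 5.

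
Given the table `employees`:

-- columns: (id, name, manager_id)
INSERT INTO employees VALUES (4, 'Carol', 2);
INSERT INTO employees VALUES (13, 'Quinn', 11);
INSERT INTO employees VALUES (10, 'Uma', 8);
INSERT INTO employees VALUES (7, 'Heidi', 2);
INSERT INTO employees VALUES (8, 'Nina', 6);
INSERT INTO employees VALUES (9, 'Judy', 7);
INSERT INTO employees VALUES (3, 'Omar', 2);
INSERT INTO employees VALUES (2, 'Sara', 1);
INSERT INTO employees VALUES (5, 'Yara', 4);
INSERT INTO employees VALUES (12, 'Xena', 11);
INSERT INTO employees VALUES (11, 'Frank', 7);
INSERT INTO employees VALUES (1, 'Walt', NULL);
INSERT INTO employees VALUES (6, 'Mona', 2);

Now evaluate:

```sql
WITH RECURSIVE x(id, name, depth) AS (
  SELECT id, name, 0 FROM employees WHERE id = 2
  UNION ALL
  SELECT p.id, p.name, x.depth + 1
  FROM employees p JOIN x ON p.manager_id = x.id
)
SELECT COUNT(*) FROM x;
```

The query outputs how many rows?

12

Base: id=2 (Sara) at depth 0.
Iteration 1: rows with manager_id in {2} -> Omar (id 3, depth 1), Carol (id 4, depth 1), Mona (id 6, depth 1), Heidi (id 7, depth 1).
Iteration 2: rows with manager_id in {3,4,6,7} -> Yara (id 5, depth 2), Nina (id 8, depth 2), Judy (id 9, depth 2), Frank (id 11, depth 2).
Iteration 3: rows with manager_id in {5,8,9,11} -> Uma (id 10, depth 3), Xena (id 12, depth 3), Quinn (id 13, depth 3).
Iteration 4: no rows with manager_id in {10,12,13}; recursion stops.
Total rows emitted: 12.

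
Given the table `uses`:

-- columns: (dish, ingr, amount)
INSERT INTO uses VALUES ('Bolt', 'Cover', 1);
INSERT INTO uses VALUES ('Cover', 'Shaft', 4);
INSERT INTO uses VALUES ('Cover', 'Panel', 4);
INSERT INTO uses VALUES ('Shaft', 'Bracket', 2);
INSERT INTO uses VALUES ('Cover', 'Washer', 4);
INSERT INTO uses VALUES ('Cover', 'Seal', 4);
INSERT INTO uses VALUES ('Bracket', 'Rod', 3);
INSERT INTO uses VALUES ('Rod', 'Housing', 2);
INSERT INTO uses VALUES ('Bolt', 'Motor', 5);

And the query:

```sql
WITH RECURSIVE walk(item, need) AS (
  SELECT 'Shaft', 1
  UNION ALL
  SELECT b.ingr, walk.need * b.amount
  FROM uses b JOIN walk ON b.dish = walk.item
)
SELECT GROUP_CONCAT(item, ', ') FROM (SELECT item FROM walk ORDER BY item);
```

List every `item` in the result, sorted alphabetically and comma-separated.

Bracket, Housing, Rod, Shaft

Base: (Shaft, need=1).
Iteration 1: components of {Shaft} -> Bracket = 1*2 = 2.
Iteration 2: components of {Bracket} -> Rod = 2*3 = 6.
Iteration 3: components of {Rod} -> Housing = 6*2 = 12.
Iteration 4: no further components; recursion stops.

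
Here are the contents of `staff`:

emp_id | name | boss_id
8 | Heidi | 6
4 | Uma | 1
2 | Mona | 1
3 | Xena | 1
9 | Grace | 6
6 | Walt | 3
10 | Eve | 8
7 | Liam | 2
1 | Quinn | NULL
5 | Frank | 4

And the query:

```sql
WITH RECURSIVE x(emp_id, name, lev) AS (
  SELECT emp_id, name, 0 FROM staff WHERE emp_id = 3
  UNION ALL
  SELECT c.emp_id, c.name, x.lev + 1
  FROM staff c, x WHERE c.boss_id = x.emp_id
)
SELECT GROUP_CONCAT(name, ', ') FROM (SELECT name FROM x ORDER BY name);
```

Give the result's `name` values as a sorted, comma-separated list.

Eve, Grace, Heidi, Walt, Xena

Base: emp_id=3 (Xena) at lev 0.
Iteration 1: rows with boss_id in {3} -> Walt (id 6, lev 1).
Iteration 2: rows with boss_id in {6} -> Heidi (id 8, lev 2), Grace (id 9, lev 2).
Iteration 3: rows with boss_id in {8,9} -> Eve (id 10, lev 3).
Iteration 4: no rows with boss_id in {10}; recursion stops.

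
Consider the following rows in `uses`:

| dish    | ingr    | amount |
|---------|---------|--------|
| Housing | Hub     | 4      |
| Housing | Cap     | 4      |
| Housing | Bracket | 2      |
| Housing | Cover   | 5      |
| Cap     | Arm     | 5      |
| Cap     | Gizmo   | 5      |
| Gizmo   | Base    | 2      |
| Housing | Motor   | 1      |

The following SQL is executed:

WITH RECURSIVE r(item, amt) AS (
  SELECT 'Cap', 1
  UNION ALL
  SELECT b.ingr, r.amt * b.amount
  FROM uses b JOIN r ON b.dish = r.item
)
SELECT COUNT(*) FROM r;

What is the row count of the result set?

Base: (Cap, amt=1).
Iteration 1: components of {Cap} -> Arm = 1*5 = 5, Gizmo = 1*5 = 5.
Iteration 2: components of {Arm,Gizmo} -> Base = 5*2 = 10.
Iteration 3: no further components; recursion stops.
Total rows emitted: 4.

4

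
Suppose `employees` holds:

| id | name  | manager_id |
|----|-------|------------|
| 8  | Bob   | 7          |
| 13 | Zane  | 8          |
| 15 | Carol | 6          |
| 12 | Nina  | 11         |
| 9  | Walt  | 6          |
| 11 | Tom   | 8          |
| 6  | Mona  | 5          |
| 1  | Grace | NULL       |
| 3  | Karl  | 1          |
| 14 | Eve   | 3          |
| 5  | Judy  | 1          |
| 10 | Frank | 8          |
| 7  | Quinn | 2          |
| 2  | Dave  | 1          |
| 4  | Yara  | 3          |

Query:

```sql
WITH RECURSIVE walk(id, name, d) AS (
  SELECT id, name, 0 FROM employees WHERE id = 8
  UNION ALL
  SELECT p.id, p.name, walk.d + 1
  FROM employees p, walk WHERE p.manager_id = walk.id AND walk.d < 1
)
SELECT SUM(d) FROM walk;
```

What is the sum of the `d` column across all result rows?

3

Base: id=8 (Bob) at d 0.
Iteration 1: rows with manager_id in {8} -> Frank (id 10, d 1), Tom (id 11, d 1), Zane (id 13, d 1).
Iteration 2: d < 1 fails for all current rows; recursion stops.
SUM(d) = 0 + 1 + 1 + 1 = 3.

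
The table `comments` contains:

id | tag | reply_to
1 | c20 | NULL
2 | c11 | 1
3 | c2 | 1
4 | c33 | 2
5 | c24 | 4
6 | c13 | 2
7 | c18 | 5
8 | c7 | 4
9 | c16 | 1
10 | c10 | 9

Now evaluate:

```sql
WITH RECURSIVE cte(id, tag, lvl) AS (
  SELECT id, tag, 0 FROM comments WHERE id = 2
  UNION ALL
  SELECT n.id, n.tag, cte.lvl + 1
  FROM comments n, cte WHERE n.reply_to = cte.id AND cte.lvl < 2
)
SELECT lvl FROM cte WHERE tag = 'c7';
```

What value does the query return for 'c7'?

2

Base: id=2 (c11) at lvl 0.
Iteration 1: rows with reply_to in {2} -> c33 (id 4, lvl 1), c13 (id 6, lvl 1).
Iteration 2: rows with reply_to in {4,6} -> c24 (id 5, lvl 2), c7 (id 8, lvl 2).
Iteration 3: lvl < 2 fails for all current rows; recursion stops.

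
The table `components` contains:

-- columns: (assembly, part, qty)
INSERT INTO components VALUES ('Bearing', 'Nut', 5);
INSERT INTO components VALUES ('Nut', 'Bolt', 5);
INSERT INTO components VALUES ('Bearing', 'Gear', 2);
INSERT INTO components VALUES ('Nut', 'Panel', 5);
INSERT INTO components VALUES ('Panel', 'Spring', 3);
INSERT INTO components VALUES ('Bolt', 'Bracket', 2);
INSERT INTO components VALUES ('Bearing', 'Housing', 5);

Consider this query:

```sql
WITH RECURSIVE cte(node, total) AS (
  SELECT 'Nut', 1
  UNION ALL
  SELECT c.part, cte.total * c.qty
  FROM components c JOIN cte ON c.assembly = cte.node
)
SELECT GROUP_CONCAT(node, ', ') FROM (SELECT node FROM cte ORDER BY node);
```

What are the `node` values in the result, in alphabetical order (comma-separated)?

Base: (Nut, total=1).
Iteration 1: components of {Nut} -> Bolt = 1*5 = 5, Panel = 1*5 = 5.
Iteration 2: components of {Bolt,Panel} -> Bracket = 5*2 = 10, Spring = 5*3 = 15.
Iteration 3: no further components; recursion stops.

Bolt, Bracket, Nut, Panel, Spring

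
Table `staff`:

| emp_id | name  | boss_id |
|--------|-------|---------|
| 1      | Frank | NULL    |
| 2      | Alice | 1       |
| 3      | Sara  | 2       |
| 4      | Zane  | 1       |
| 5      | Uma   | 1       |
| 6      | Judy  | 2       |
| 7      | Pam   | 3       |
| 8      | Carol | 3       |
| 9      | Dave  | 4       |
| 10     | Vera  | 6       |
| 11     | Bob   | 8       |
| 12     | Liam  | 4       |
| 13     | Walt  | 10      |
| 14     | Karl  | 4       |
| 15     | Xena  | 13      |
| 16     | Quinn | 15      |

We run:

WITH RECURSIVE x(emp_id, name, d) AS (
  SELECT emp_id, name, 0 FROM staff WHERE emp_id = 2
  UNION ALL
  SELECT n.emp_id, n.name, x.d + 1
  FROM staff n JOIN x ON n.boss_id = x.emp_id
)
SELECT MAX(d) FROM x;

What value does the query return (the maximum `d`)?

Base: emp_id=2 (Alice) at d 0.
Iteration 1: rows with boss_id in {2} -> Sara (id 3, d 1), Judy (id 6, d 1).
Iteration 2: rows with boss_id in {3,6} -> Pam (id 7, d 2), Carol (id 8, d 2), Vera (id 10, d 2).
Iteration 3: rows with boss_id in {7,8,10} -> Bob (id 11, d 3), Walt (id 13, d 3).
Iteration 4: rows with boss_id in {11,13} -> Xena (id 15, d 4).
Iteration 5: rows with boss_id in {15} -> Quinn (id 16, d 5).
Iteration 6: no rows with boss_id in {16}; recursion stops.
d values: 0, 1, 1, 2, 2, 2, 3, 3, 4, 5; the maximum is 5.

5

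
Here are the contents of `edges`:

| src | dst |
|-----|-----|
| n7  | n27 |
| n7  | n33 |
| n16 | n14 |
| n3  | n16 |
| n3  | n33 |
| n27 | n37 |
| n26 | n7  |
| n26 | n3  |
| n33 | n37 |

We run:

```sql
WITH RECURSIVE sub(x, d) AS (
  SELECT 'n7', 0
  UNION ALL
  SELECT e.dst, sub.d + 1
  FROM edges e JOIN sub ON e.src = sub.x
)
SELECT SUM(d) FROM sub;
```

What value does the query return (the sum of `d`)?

Base: (n7, d=0).
Iteration 1: edges from {n7} -> (n27, d=1), (n33, d=1).
Iteration 2: edges from {n27,n33} -> (n37, d=2) x2. [UNION ALL keeps all 2 new rows, including repeats]
Iteration 3: no outgoing edges from {n37}; recursion stops.
SUM(d) = 0 + 1 + 1 + 2 + 2 = 6.

6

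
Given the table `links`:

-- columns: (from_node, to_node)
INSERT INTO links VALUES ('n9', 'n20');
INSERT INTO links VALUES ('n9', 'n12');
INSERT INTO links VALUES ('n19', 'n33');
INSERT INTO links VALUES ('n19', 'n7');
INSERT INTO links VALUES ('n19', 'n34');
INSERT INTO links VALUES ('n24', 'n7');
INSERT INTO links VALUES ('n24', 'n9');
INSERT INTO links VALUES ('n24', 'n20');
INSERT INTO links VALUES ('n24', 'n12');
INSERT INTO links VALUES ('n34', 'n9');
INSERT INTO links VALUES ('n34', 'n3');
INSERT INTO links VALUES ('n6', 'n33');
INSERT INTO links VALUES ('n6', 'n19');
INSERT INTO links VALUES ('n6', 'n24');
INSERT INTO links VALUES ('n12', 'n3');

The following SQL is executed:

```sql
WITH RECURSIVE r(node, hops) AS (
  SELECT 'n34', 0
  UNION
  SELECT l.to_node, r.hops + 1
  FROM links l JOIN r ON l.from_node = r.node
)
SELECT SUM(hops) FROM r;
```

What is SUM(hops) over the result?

9

Base: (n34, hops=0).
Iteration 1: edges from {n34} -> (n3, hops=1), (n9, hops=1).
Iteration 2: edges from {n3,n9} -> (n12, hops=2), (n20, hops=2).
Iteration 3: edges from {n12,n20} -> (n3, hops=3).
Iteration 4: no outgoing edges from {n3}; recursion stops.
SUM(hops) = 0 + 1 + 1 + 2 + 2 + 3 = 9.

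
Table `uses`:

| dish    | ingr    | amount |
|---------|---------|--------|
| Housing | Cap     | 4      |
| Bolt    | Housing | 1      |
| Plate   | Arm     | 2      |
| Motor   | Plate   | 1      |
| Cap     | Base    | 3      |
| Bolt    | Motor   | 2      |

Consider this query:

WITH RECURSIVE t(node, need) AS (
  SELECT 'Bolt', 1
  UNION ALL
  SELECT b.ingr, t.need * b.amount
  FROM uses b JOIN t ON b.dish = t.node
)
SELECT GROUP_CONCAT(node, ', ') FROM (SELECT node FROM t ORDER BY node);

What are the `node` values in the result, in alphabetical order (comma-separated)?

Base: (Bolt, need=1).
Iteration 1: components of {Bolt} -> Housing = 1*1 = 1, Motor = 1*2 = 2.
Iteration 2: components of {Housing,Motor} -> Cap = 1*4 = 4, Plate = 2*1 = 2.
Iteration 3: components of {Cap,Plate} -> Arm = 2*2 = 4, Base = 4*3 = 12.
Iteration 4: no further components; recursion stops.

Arm, Base, Bolt, Cap, Housing, Motor, Plate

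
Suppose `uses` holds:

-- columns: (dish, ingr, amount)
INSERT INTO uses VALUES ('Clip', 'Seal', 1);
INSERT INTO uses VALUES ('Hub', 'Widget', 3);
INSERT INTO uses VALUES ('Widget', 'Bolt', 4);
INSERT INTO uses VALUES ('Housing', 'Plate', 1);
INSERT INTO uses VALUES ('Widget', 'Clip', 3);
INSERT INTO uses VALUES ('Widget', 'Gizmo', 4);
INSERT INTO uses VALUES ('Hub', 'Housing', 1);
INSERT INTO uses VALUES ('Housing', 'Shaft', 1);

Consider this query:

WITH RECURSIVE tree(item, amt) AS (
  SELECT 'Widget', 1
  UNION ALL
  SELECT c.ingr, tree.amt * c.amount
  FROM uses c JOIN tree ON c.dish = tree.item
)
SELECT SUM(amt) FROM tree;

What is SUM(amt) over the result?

15

Base: (Widget, amt=1).
Iteration 1: components of {Widget} -> Bolt = 1*4 = 4, Clip = 1*3 = 3, Gizmo = 1*4 = 4.
Iteration 2: components of {Bolt,Clip,Gizmo} -> Seal = 3*1 = 3.
Iteration 3: no further components; recursion stops.
SUM(amt) = 1 + 4 + 3 + 4 + 3 = 15.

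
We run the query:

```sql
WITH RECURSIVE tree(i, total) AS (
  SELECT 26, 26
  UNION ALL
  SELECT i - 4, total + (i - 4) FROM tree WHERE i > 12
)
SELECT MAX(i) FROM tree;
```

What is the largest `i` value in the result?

Base: i=26, total=26.
Iteration 1: 26 > 12 holds -> i = 26 - 4 = 22, total = 26 + 22 = 48.
Iteration 2: 22 > 12 holds -> i = 22 - 4 = 18, total = 48 + 18 = 66.
Iteration 3: 18 > 12 holds -> i = 18 - 4 = 14, total = 66 + 14 = 80.
Iteration 4: 14 > 12 holds -> i = 14 - 4 = 10, total = 80 + 10 = 90.
Iteration 5: 10 > 12 fails; recursion stops.
i values: 26, 22, 18, 14, 10; the maximum is 26.

26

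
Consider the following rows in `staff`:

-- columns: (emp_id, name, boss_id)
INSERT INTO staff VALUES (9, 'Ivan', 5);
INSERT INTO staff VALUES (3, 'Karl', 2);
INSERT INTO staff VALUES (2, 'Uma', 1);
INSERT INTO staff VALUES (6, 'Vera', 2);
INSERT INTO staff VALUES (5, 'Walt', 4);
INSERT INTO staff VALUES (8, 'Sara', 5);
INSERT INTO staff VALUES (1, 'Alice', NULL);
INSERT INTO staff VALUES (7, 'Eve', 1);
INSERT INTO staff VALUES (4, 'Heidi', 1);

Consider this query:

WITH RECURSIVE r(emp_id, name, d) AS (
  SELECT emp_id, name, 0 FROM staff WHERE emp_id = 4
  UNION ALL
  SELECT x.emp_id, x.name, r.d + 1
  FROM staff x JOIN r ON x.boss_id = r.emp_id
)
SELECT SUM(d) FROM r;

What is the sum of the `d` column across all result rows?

5

Base: emp_id=4 (Heidi) at d 0.
Iteration 1: rows with boss_id in {4} -> Walt (id 5, d 1).
Iteration 2: rows with boss_id in {5} -> Sara (id 8, d 2), Ivan (id 9, d 2).
Iteration 3: no rows with boss_id in {8,9}; recursion stops.
SUM(d) = 0 + 1 + 2 + 2 = 5.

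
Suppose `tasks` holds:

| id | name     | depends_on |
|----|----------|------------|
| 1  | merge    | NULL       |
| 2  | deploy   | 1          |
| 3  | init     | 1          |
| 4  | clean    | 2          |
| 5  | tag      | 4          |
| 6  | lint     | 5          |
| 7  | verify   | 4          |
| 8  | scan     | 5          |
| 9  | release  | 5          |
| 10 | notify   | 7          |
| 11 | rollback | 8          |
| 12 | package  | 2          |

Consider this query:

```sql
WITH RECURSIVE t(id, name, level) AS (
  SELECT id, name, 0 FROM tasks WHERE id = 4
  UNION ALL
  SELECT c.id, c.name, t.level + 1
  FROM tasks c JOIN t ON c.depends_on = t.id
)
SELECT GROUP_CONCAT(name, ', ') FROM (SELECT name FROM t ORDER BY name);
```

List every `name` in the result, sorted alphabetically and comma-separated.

clean, lint, notify, release, rollback, scan, tag, verify

Base: id=4 (clean) at level 0.
Iteration 1: rows with depends_on in {4} -> tag (id 5, level 1), verify (id 7, level 1).
Iteration 2: rows with depends_on in {5,7} -> lint (id 6, level 2), scan (id 8, level 2), release (id 9, level 2), notify (id 10, level 2).
Iteration 3: rows with depends_on in {6,8,9,10} -> rollback (id 11, level 3).
Iteration 4: no rows with depends_on in {11}; recursion stops.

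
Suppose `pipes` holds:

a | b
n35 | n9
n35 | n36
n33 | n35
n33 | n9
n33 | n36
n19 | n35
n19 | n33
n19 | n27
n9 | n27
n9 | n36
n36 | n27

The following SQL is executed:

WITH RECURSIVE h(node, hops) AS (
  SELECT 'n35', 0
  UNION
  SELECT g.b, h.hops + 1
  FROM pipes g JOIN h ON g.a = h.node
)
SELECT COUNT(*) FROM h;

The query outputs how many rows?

Base: (n35, hops=0).
Iteration 1: edges from {n35} -> (n36, hops=1), (n9, hops=1).
Iteration 2: edges from {n36,n9} -> (n27, hops=2), (n36, hops=2). [UNION drops 1 duplicate row(s)]
Iteration 3: edges from {n27,n36} -> (n27, hops=3).
Iteration 4: no outgoing edges from {n27}; recursion stops.
Total rows emitted: 6.

6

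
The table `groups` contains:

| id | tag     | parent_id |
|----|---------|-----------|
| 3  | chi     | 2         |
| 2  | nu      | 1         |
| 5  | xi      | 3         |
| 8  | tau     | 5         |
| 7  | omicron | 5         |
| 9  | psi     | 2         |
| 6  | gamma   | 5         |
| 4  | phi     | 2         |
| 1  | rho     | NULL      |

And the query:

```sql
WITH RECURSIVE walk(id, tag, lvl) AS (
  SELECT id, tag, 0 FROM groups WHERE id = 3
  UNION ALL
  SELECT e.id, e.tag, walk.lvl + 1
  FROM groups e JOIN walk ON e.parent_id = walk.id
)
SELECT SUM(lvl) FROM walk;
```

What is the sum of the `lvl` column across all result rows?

7

Base: id=3 (chi) at lvl 0.
Iteration 1: rows with parent_id in {3} -> xi (id 5, lvl 1).
Iteration 2: rows with parent_id in {5} -> gamma (id 6, lvl 2), omicron (id 7, lvl 2), tau (id 8, lvl 2).
Iteration 3: no rows with parent_id in {6,7,8}; recursion stops.
SUM(lvl) = 0 + 1 + 2 + 2 + 2 = 7.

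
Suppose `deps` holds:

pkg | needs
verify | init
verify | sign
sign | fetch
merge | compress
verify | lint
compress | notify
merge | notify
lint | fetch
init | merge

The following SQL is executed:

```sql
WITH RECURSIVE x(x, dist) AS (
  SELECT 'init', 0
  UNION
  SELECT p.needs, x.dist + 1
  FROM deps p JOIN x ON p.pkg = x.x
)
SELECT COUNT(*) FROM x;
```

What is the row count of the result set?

5

Base: (init, dist=0).
Iteration 1: edges from {init} -> (merge, dist=1).
Iteration 2: edges from {merge} -> (compress, dist=2), (notify, dist=2).
Iteration 3: edges from {compress,notify} -> (notify, dist=3).
Iteration 4: no outgoing edges from {notify}; recursion stops.
Total rows emitted: 5.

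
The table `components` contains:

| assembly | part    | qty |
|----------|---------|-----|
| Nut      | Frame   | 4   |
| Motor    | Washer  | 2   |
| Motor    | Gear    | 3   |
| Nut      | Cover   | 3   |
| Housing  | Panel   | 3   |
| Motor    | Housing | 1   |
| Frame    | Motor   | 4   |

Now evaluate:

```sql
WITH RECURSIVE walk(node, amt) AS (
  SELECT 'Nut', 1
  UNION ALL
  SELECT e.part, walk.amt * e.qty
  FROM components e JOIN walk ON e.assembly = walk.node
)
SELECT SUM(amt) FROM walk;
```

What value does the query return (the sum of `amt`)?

168

Base: (Nut, amt=1).
Iteration 1: components of {Nut} -> Cover = 1*3 = 3, Frame = 1*4 = 4.
Iteration 2: components of {Cover,Frame} -> Motor = 4*4 = 16.
Iteration 3: components of {Motor} -> Gear = 16*3 = 48, Housing = 16*1 = 16, Washer = 16*2 = 32.
Iteration 4: components of {Gear,Housing,Washer} -> Panel = 16*3 = 48.
Iteration 5: no further components; recursion stops.
SUM(amt) = 1 + 4 + 3 + 16 + 32 + 48 + 16 + 48 = 168.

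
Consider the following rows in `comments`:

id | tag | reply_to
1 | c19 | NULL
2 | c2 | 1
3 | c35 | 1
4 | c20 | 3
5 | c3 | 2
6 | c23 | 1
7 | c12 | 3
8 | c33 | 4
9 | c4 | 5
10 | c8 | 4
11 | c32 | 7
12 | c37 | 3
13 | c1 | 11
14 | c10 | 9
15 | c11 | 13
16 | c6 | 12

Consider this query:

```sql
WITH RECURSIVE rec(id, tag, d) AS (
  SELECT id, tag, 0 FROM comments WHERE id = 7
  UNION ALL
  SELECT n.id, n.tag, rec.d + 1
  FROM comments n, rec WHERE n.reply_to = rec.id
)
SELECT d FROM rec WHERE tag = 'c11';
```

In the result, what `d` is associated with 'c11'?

3

Base: id=7 (c12) at d 0.
Iteration 1: rows with reply_to in {7} -> c32 (id 11, d 1).
Iteration 2: rows with reply_to in {11} -> c1 (id 13, d 2).
Iteration 3: rows with reply_to in {13} -> c11 (id 15, d 3).
Iteration 4: no rows with reply_to in {15}; recursion stops.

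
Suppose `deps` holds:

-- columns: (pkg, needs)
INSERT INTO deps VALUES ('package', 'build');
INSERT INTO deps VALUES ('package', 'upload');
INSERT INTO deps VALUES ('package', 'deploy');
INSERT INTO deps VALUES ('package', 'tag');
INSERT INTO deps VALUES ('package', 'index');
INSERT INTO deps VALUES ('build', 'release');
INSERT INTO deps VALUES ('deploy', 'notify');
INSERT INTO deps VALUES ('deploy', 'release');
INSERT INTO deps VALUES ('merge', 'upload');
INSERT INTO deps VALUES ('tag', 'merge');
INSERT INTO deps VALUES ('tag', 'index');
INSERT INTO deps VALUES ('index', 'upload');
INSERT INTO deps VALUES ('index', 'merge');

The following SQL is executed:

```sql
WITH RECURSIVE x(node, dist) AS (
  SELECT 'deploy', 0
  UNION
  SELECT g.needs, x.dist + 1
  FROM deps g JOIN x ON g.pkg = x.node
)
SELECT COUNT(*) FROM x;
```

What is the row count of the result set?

3

Base: (deploy, dist=0).
Iteration 1: edges from {deploy} -> (notify, dist=1), (release, dist=1).
Iteration 2: no outgoing edges from {notify,release}; recursion stops.
Total rows emitted: 3.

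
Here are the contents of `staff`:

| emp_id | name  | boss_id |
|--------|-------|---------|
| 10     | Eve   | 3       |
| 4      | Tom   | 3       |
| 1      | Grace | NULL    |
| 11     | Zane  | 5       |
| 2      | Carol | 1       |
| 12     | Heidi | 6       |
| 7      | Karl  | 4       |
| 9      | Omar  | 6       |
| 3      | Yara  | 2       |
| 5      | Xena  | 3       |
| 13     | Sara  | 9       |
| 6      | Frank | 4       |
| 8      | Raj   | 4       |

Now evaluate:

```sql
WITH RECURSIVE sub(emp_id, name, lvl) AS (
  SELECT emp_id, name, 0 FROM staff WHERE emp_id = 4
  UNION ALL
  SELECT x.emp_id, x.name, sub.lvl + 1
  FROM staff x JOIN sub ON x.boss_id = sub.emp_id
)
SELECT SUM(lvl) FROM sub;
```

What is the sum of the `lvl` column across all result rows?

Base: emp_id=4 (Tom) at lvl 0.
Iteration 1: rows with boss_id in {4} -> Frank (id 6, lvl 1), Karl (id 7, lvl 1), Raj (id 8, lvl 1).
Iteration 2: rows with boss_id in {6,7,8} -> Omar (id 9, lvl 2), Heidi (id 12, lvl 2).
Iteration 3: rows with boss_id in {9,12} -> Sara (id 13, lvl 3).
Iteration 4: no rows with boss_id in {13}; recursion stops.
SUM(lvl) = 0 + 1 + 1 + 1 + 2 + 2 + 3 = 10.

10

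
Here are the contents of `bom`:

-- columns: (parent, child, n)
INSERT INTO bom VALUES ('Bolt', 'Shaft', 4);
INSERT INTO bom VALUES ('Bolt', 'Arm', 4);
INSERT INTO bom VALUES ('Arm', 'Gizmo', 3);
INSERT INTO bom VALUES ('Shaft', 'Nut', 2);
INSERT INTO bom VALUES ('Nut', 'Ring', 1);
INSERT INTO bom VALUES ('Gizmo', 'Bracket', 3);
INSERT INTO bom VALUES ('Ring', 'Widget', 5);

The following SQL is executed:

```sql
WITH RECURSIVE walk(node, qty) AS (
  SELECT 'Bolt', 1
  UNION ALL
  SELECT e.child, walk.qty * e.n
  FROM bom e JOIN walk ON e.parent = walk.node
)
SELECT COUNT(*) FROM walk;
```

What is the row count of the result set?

Base: (Bolt, qty=1).
Iteration 1: components of {Bolt} -> Arm = 1*4 = 4, Shaft = 1*4 = 4.
Iteration 2: components of {Arm,Shaft} -> Gizmo = 4*3 = 12, Nut = 4*2 = 8.
Iteration 3: components of {Gizmo,Nut} -> Bracket = 12*3 = 36, Ring = 8*1 = 8.
Iteration 4: components of {Bracket,Ring} -> Widget = 8*5 = 40.
Iteration 5: no further components; recursion stops.
Total rows emitted: 8.

8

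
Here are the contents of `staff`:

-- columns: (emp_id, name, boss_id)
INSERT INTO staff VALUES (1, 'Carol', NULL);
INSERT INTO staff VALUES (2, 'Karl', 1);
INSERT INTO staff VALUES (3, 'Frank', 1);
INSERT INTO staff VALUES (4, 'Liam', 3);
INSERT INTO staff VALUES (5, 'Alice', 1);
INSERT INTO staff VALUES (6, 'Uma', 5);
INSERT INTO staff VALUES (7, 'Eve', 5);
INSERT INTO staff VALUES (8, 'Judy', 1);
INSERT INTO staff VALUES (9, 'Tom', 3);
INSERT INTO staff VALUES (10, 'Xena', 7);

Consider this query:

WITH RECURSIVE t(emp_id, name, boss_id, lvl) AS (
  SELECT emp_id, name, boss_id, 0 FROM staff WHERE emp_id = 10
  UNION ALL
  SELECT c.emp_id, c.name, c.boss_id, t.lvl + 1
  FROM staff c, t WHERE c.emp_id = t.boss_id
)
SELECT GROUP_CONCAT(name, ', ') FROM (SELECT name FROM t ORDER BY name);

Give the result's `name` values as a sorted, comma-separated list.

Alice, Carol, Eve, Xena

Base: emp_id=10 (Xena), boss_id=7, lvl 0.
Iteration 1: join on emp_id=7 -> Eve (id 7, boss_id=5, lvl 1).
Iteration 2: join on emp_id=5 -> Alice (id 5, boss_id=1, lvl 2).
Iteration 3: join on emp_id=1 -> Carol (id 1, boss_id=NULL, lvl 3).
Iteration 4: boss_id is NULL; no match; recursion stops.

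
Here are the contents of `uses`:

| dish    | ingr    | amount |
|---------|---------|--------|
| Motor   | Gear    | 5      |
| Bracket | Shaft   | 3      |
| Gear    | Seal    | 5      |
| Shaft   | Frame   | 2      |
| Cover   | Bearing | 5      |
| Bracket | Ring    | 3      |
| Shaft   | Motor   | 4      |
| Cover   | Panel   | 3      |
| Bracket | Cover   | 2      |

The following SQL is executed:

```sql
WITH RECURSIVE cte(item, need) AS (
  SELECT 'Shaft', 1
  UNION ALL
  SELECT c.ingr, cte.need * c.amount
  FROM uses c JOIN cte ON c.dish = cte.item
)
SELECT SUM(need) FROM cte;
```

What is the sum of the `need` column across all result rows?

127

Base: (Shaft, need=1).
Iteration 1: components of {Shaft} -> Frame = 1*2 = 2, Motor = 1*4 = 4.
Iteration 2: components of {Frame,Motor} -> Gear = 4*5 = 20.
Iteration 3: components of {Gear} -> Seal = 20*5 = 100.
Iteration 4: no further components; recursion stops.
SUM(need) = 1 + 2 + 4 + 20 + 100 = 127.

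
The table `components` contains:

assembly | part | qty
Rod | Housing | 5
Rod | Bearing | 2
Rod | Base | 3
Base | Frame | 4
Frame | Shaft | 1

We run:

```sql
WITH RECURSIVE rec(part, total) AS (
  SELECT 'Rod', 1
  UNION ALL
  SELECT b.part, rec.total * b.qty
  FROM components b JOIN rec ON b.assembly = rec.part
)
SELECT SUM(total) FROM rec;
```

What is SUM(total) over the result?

Base: (Rod, total=1).
Iteration 1: components of {Rod} -> Base = 1*3 = 3, Bearing = 1*2 = 2, Housing = 1*5 = 5.
Iteration 2: components of {Base,Bearing,Housing} -> Frame = 3*4 = 12.
Iteration 3: components of {Frame} -> Shaft = 12*1 = 12.
Iteration 4: no further components; recursion stops.
SUM(total) = 1 + 5 + 2 + 3 + 12 + 12 = 35.

35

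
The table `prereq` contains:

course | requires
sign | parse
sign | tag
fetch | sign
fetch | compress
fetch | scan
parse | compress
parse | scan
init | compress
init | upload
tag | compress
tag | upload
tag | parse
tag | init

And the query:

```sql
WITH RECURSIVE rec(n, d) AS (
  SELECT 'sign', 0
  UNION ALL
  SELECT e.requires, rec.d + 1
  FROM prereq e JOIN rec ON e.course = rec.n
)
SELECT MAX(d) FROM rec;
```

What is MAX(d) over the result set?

3

Base: (sign, d=0).
Iteration 1: edges from {sign} -> (parse, d=1), (tag, d=1).
Iteration 2: edges from {parse,tag} -> (compress, d=2) x2, (init, d=2), (parse, d=2), (scan, d=2), (upload, d=2). [UNION ALL keeps all 6 new rows, including repeats]
Iteration 3: edges from {compress,init,parse,scan,upload} -> (compress, d=3) x2, (scan, d=3), (upload, d=3). [UNION ALL keeps all 4 new rows, including repeats]
Iteration 4: no outgoing edges from {compress,scan,upload}; recursion stops.
d values: 0, 1, 1, 2, 2, 2, 2, 2, 2, 3, 3, 3, 3; the maximum is 3.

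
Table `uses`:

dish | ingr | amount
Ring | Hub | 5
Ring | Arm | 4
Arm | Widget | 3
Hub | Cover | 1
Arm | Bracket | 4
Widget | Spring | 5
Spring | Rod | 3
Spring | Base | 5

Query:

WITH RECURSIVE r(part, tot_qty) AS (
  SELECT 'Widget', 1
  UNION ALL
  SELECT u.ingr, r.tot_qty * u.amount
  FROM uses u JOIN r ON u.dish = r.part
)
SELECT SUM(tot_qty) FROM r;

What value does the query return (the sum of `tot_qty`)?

46

Base: (Widget, tot_qty=1).
Iteration 1: components of {Widget} -> Spring = 1*5 = 5.
Iteration 2: components of {Spring} -> Base = 5*5 = 25, Rod = 5*3 = 15.
Iteration 3: no further components; recursion stops.
SUM(tot_qty) = 1 + 5 + 15 + 25 = 46.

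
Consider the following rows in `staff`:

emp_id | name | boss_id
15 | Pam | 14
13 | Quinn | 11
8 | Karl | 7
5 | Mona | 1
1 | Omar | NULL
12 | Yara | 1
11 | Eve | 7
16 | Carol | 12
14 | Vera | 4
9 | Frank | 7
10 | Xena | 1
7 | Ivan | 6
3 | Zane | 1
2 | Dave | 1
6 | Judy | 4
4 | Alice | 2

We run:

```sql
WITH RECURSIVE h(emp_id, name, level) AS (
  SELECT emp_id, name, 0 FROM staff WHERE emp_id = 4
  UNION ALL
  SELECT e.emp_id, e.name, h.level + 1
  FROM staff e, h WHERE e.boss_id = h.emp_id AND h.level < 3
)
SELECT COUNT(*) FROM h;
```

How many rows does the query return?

Base: emp_id=4 (Alice) at level 0.
Iteration 1: rows with boss_id in {4} -> Judy (id 6, level 1), Vera (id 14, level 1).
Iteration 2: rows with boss_id in {6,14} -> Ivan (id 7, level 2), Pam (id 15, level 2).
Iteration 3: rows with boss_id in {7,15} -> Karl (id 8, level 3), Frank (id 9, level 3), Eve (id 11, level 3).
Iteration 4: level < 3 fails for all current rows; recursion stops.
Total rows emitted: 8.

8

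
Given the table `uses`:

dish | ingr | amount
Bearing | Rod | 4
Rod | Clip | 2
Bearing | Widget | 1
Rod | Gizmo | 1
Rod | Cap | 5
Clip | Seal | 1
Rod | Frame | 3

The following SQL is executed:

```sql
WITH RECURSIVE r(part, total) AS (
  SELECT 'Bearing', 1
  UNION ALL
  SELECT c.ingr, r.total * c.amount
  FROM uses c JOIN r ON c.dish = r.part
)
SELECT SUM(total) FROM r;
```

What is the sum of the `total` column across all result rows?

Base: (Bearing, total=1).
Iteration 1: components of {Bearing} -> Rod = 1*4 = 4, Widget = 1*1 = 1.
Iteration 2: components of {Rod,Widget} -> Cap = 4*5 = 20, Clip = 4*2 = 8, Frame = 4*3 = 12, Gizmo = 4*1 = 4.
Iteration 3: components of {Cap,Clip,Frame,Gizmo} -> Seal = 8*1 = 8.
Iteration 4: no further components; recursion stops.
SUM(total) = 1 + 4 + 1 + 8 + 4 + 20 + 12 + 8 = 58.

58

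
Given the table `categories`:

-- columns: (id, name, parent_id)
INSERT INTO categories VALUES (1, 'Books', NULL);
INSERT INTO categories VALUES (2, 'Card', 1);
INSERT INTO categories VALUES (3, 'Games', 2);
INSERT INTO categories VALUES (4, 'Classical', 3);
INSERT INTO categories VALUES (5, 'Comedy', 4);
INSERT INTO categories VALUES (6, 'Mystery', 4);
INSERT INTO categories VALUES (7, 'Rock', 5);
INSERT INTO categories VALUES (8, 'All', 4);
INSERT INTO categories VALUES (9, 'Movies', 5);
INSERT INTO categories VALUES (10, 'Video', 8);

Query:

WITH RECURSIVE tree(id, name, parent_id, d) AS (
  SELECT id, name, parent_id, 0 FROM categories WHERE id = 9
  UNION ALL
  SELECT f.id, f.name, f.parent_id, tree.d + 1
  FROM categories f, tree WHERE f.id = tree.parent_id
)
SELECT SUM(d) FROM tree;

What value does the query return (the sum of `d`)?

15

Base: id=9 (Movies), parent_id=5, d 0.
Iteration 1: join on id=5 -> Comedy (id 5, parent_id=4, d 1).
Iteration 2: join on id=4 -> Classical (id 4, parent_id=3, d 2).
Iteration 3: join on id=3 -> Games (id 3, parent_id=2, d 3).
Iteration 4: join on id=2 -> Card (id 2, parent_id=1, d 4).
Iteration 5: join on id=1 -> Books (id 1, parent_id=NULL, d 5).
Iteration 6: parent_id is NULL; no match; recursion stops.
SUM(d) = 0 + 1 + 2 + 3 + 4 + 5 = 15.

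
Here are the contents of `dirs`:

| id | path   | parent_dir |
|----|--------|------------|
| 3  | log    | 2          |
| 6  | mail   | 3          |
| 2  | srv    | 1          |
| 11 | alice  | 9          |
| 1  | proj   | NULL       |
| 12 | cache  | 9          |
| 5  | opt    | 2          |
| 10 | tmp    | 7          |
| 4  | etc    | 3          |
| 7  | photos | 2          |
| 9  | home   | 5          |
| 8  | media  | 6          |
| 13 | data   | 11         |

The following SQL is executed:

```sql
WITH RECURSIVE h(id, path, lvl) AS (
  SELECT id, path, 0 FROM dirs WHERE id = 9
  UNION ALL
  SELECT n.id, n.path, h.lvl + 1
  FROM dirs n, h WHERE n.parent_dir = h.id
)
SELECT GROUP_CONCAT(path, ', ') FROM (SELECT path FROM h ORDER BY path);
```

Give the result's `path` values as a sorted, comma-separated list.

alice, cache, data, home

Base: id=9 (home) at lvl 0.
Iteration 1: rows with parent_dir in {9} -> alice (id 11, lvl 1), cache (id 12, lvl 1).
Iteration 2: rows with parent_dir in {11,12} -> data (id 13, lvl 2).
Iteration 3: no rows with parent_dir in {13}; recursion stops.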